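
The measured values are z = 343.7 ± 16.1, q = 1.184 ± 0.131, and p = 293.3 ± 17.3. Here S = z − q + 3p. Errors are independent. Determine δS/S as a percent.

S is a linear combination, so absolute uncertainties add in quadrature:
  (δz)² = 259;  (δq)² = 0.0172;  (3·δp)² = 2690
δS = √(2950) = 54.3
S = 1222, so δS/S = 54.3/1222 = 0.0445.

4.45%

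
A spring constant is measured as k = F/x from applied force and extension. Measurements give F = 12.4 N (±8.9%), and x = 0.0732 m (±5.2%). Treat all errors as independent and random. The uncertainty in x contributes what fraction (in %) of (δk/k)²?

25.4%

(δk/k)² = (1·δF/F)² + (-1·δx/x)²
  F term: (1×0.0890)² = 0.00792
  x term: (-1×0.0520)² = 0.00270
Total = 0.0106. Share from x = 0.00270/0.0106 = 0.254.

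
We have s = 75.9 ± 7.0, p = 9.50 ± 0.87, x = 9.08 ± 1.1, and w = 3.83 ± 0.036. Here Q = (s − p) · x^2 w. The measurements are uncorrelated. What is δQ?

Let u = s − p = 66.4. δu = √(δs² + δp²) = √(49.0 + 0.757) = 7.05, so δu/u = 0.106.
Q is then a monomial in u, x, w:
δQ/Q = √((δu/u)² + (2·δx/x)² + (1·δw/w)²) = √(0.0113 + 0.0587 + 8.84e-05) = 0.265
Q = 21000, so δQ = 0.265 × 21000 = 5550.

5550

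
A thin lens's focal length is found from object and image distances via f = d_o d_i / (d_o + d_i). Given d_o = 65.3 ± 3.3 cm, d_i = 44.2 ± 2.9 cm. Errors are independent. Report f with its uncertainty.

26.4 ± 1.16 cm

∂f/∂d_o = (d_i/(d_o+d_i))² = 0.163;  ∂f/∂d_i = (d_o/(d_o+d_i))² = 0.356
δf = √((∂f/∂d_o · δd_o)² + (∂f/∂d_i · δd_i)²) = √(0.289 + 1.06) = 1.16 cm
f = 26.4 cm.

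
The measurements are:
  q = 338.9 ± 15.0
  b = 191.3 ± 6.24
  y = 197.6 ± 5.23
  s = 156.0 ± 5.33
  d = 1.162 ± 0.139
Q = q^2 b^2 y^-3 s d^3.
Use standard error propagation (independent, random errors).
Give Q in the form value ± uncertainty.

133300 ± 51400

Since Q is a product/quotient, work with relative uncertainties:
  (2·δq/q)² = (2×0.0443)² = 0.00784;  (2·δb/b)² = (2×0.0326)² = 0.00426;  (-3·δy/y)² = (-3×0.0265)² = 0.00630;  (1·δs/s)² = (1×0.0342)² = 0.00117;  (3·δd/d)² = (3×0.120)² = 0.129
δQ/Q = √(0.148) = 0.385
Q = 133300, so δQ = 0.385 × 133300 = 51400.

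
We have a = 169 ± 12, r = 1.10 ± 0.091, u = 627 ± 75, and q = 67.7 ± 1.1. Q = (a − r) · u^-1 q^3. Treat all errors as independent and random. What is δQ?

12300

Let w = a − r = 168. δw = √(δa² + δr²) = √(144 + 0.00828) = 12.0, so δw/w = 0.0715.
Q is then a monomial in w, u, q:
δQ/Q = √((δw/w)² + (-1·δu/u)² + (3·δq/q)²) = √(0.00511 + 0.0143 + 0.00238) = 0.148
Q = 83100, so δQ = 0.148 × 83100 = 12300.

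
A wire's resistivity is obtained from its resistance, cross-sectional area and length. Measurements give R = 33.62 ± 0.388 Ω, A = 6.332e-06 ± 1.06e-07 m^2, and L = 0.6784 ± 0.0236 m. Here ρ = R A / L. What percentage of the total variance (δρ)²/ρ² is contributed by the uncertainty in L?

(δρ/ρ)² = (1·δR/R)² + (1·δA/A)² + (-1·δL/L)²
  R term: (1×0.0115)² = 0.000133
  A term: (1×0.0167)² = 0.000280
  L term: (-1×0.0348)² = 0.00121
Total = 0.00162. Share from L = 0.00121/0.00162 = 0.745.

74.5%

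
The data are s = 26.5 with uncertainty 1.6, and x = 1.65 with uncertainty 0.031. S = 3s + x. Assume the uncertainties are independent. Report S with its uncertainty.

S is a linear combination, so absolute uncertainties add in quadrature:
  (3·δs)² = 23.0;  (δx)² = 0.000961
δS = √(23.0) = 4.80
S = 81.2.

81.2 ± 4.80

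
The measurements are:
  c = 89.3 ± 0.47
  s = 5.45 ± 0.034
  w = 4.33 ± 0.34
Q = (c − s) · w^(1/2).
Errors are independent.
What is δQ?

Let u = c − s = 83.8. δu = √(δc² + δs²) = √(0.221 + 0.00116) = 0.471, so δu/u = 0.00562.
Q is then a monomial in u, w:
δQ/Q = √((δu/u)² + (½·δw/w)²) = √(3.16e-05 + 0.00154) = 0.0397
Q = 174, so δQ = 0.0397 × 174 = 6.92.

6.92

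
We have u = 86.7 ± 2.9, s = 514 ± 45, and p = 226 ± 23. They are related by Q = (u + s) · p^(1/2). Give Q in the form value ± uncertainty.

Let w = u + s = 601. δw = √(δu² + δs²) = √(8.41 + 2020) = 45.1, so δw/w = 0.0751.
Q is then a monomial in w, p:
δQ/Q = √((δw/w)² + (½·δp/p)²) = √(0.00564 + 0.00259) = 0.0907
Q = 9030, so δQ = 0.0907 × 9030 = 819.

9030 ± 819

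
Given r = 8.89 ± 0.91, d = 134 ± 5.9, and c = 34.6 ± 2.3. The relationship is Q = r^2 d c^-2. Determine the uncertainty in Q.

Relative error in a monomial: (δQ/Q)² = Σ (nᵢ · δxᵢ/xᵢ)².
  (2·δr/r)² = (2×0.102)² = 0.0419;  (1·δd/d)² = (1×0.0440)² = 0.00194;  (-2·δc/c)² = (-2×0.0665)² = 0.0177
δQ/Q = √(0.0615) = 0.248
Q = 8.85, so δQ = 0.248 × 8.85 = 2.19.

2.19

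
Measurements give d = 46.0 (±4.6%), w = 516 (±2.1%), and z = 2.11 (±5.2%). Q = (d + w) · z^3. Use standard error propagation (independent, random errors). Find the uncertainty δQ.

830

Let u = d + w = 562. δu = √(δd² + δw²) = √(4.48 + 117) = 11.0, so δu/u = 0.0196.
Q is then a monomial in u, z:
δQ/Q = √((δu/u)² + (3·δz/z)²) = √(0.000386 + 0.0243) = 0.157
Q = 5280, so δQ = 0.157 × 5280 = 830.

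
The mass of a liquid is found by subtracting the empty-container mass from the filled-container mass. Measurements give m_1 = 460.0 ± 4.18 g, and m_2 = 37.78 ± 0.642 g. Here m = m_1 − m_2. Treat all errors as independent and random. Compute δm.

4.23 g

Each term contributes (cᵢ δxᵢ)² to (δm)²:
  (δm_1)² = 17.5;  (δm_2)² = 0.412
δm = √(17.9) = 4.23 g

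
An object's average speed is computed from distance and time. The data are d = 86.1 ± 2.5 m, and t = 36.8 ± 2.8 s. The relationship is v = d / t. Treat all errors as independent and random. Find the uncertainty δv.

0.191 m/s

For a monomial v ∝ d, t^-1, fractional errors add in quadrature:
  (1·δd/d)² = (1×0.0290)² = 0.000843;  (-1·δt/t)² = (-1×0.0761)² = 0.00579
δv/v = √(0.00663) = 0.0814
v = 2.34 m/s, so δv = 0.0814 × 2.34 = 0.191 m/s.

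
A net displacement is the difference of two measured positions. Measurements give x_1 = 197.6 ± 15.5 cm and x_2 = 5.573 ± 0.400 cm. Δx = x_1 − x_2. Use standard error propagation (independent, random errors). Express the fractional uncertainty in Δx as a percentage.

8.07%

For a sum/difference, combine absolute errors in quadrature:
  (δx_1)² = 240;  (δx_2)² = 0.160
δΔx = √(240) = 15.5 cm
Δx = 192.0 cm, so δΔx/Δx = 15.5/192.0 = 0.0807.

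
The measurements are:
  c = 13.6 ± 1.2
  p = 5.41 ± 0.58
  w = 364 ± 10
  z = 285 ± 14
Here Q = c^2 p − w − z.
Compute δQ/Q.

Let h = c^2·p = 1000. δh/h = √((2·δc/c)² + (1·δp/p)²) = √(0.0311 + 0.0115) = 0.206, so δh = 207.
Q = h − w − z: δQ = √(δh² + δw² + δz²) = √(42700 + 100 + 196) = 207
Q = 352, so δQ/Q = 207/352 = 0.590.

0.590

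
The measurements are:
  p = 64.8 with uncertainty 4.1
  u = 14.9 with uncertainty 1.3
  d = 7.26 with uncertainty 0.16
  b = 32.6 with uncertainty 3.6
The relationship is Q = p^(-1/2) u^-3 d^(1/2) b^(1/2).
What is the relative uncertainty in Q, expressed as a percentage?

Products/powers → add relative errors in quadrature, weighted by exponent:
  (−½·δp/p)² = (-0.5×0.0633)² = 0.00100;  (-3·δu/u)² = (-3×0.0872)² = 0.0685;  (½·δd/d)² = (0.5×0.0220)² = 0.000121;  (½·δb/b)² = (0.5×0.110)² = 0.00305
δQ/Q = √(0.0727) = 0.270

27.0%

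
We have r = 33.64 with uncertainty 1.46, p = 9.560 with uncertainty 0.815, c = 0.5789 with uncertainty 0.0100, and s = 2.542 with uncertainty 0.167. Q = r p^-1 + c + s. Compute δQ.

Let w = r·p^-1 = 3.519. δw/w = √((1·δr/r)² + (-1·δp/p)²) = √(0.00188 + 0.00727) = 0.0957, so δw = 0.337.
Q = w + c + s: δQ = √(δw² + δc² + δs²) = √(0.113 + 0.000100 + 0.0279) = 0.376

0.376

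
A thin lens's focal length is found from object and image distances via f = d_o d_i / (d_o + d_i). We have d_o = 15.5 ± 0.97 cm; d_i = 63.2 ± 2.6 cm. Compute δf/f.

∂f/∂d_o = (d_i/(d_o+d_i))² = 0.645;  ∂f/∂d_i = (d_o/(d_o+d_i))² = 0.0388
δf = √((∂f/∂d_o · δd_o)² + (∂f/∂d_i · δd_i)²) = √(0.391 + 0.0102) = 0.634 cm
f = 12.4 cm, so δf/f = 0.634/12.4 = 0.0509.

0.0509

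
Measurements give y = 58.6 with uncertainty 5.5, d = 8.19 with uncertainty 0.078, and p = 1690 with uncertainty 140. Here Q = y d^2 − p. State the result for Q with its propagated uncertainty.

2240 ± 402

Let w = y·d^2 = 3930. δw/w = √((1·δy/y)² + (2·δd/d)²) = √(0.00881 + 0.000363) = 0.0958, so δw = 376.
Q = w − p: δQ = √(δw² + δp²) = √(1.42e+05 + 19600) = 402
Q = 2240.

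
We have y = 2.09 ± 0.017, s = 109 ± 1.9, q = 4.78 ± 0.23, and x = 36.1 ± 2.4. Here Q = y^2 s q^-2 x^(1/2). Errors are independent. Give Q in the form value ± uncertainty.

125 ± 13.1

Relative error in a monomial: (δQ/Q)² = Σ (nᵢ · δxᵢ/xᵢ)².
  (2·δy/y)² = (2×0.00813)² = 0.000265;  (1·δs/s)² = (1×0.0174)² = 0.000304;  (-2·δq/q)² = (-2×0.0481)² = 0.00926;  (½·δx/x)² = (0.5×0.0665)² = 0.00110
δQ/Q = √(0.0109) = 0.105
Q = 125, so δQ = 0.105 × 125 = 13.1.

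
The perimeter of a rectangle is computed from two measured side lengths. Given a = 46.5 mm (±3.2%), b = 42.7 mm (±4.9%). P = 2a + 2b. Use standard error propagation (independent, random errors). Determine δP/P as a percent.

2.88%

Sums and differences: (δP)² = Σ (cᵢ δxᵢ)².
  (2·δa)² = 8.86;  (2·δb)² = 17.5
δP = √(26.4) = 5.13 mm
P = 178 mm, so δP/P = 5.13/178 = 0.0288.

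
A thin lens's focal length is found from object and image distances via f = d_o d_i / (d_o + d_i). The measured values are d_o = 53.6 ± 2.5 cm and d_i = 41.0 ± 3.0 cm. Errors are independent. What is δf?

∂f/∂d_o = (d_i/(d_o+d_i))² = 0.188;  ∂f/∂d_i = (d_o/(d_o+d_i))² = 0.321
δf = √((∂f/∂d_o · δd_o)² + (∂f/∂d_i · δd_i)²) = √(0.221 + 0.928) = 1.07 cm

1.07 cm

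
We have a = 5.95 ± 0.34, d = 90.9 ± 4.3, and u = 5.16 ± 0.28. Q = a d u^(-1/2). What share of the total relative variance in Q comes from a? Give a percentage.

(δQ/Q)² = (1·δa/a)² + (1·δd/d)² + (−½·δu/u)²
  a term: (1×0.0571)² = 0.00327
  d term: (1×0.0473)² = 0.00224
  u term: (-0.5×0.0543)² = 0.000736
Total = 0.00624. Share from a = 0.00327/0.00624 = 0.523.

52.3%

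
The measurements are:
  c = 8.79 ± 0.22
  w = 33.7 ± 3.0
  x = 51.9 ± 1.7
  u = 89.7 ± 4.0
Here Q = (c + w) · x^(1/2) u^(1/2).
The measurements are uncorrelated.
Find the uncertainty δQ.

Let h = c + w = 42.5. δh = √(δc² + δw²) = √(0.0484 + 9.00) = 3.01, so δh/h = 0.0708.
Q is then a monomial in h, x, u:
δQ/Q = √((δh/h)² + (½·δx/x)² + (½·δu/u)²) = √(0.00501 + 0.000268 + 0.000497) = 0.0760
Q = 2900, so δQ = 0.0760 × 2900 = 220.

220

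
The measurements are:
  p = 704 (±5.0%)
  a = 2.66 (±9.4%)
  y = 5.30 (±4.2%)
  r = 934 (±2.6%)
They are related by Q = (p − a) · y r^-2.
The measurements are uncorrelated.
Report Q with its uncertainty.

0.00426 ± 0.000356

Let u = p − a = 701. δu = √(δp² + δa²) = √(1240 + 0.0625) = 35.2, so δu/u = 0.0502.
Q is then a monomial in u, y, r:
δQ/Q = √((δu/u)² + (1·δy/y)² + (-2·δr/r)²) = √(0.00252 + 0.00176 + 0.00270) = 0.0836
Q = 0.00426, so δQ = 0.0836 × 0.00426 = 0.000356.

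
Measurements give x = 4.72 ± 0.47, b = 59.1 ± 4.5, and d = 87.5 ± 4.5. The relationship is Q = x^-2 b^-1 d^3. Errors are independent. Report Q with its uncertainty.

Q is a product of powers, so relative uncertainties combine in quadrature:
  (-2·δx/x)² = (-2×0.0996)² = 0.0397;  (-1·δb/b)² = (-1×0.0761)² = 0.00580;  (3·δd/d)² = (3×0.0514)² = 0.0238
δQ/Q = √(0.0693) = 0.263
Q = 509, so δQ = 0.263 × 509 = 134.

509 ± 134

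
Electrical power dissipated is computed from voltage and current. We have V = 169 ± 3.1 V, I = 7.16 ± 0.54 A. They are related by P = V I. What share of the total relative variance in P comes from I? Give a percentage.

94.4%

(δP/P)² = (1·δV/V)² + (1·δI/I)²
  V term: (1×0.0183)² = 0.000336
  I term: (1×0.0754)² = 0.00569
Total = 0.00602. Share from I = 0.00569/0.00602 = 0.944.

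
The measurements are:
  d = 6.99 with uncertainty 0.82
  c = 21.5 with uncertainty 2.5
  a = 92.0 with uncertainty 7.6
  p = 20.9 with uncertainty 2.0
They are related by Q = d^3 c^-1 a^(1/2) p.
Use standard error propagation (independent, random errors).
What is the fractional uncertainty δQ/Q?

Since Q is a product/quotient, work with relative uncertainties:
  (3·δd/d)² = (3×0.117)² = 0.124;  (-1·δc/c)² = (-1×0.116)² = 0.0135;  (½·δa/a)² = (0.5×0.0826)² = 0.00171;  (1·δp/p)² = (1×0.0957)² = 0.00916
δQ/Q = √(0.148) = 0.385

0.385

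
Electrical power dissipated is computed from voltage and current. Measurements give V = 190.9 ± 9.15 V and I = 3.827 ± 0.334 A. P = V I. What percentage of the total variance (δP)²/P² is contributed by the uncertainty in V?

23.2%

(δP/P)² = (1·δV/V)² + (1·δI/I)²
  V term: (1×0.0479)² = 0.00230
  I term: (1×0.0873)² = 0.00762
Total = 0.00991. Share from V = 0.00230/0.00991 = 0.232.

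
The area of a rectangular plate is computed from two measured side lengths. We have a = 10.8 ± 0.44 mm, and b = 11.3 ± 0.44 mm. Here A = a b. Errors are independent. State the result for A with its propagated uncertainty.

122 ± 6.88 mm^2

For a monomial A ∝ a, b, fractional errors add in quadrature:
  (1·δa/a)² = (1×0.0407)² = 0.00166;  (1·δb/b)² = (1×0.0389)² = 0.00152
δA/A = √(0.00318) = 0.0564
A = 122 mm^2, so δA = 0.0564 × 122 = 6.88 mm^2.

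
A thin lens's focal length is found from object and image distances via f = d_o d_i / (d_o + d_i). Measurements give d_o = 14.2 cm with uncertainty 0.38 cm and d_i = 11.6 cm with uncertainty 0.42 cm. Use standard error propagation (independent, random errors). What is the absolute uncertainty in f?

∂f/∂d_o = (d_i/(d_o+d_i))² = 0.202;  ∂f/∂d_i = (d_o/(d_o+d_i))² = 0.303
δf = √((∂f/∂d_o · δd_o)² + (∂f/∂d_i · δd_i)²) = √(0.00590 + 0.0162) = 0.149 cm

0.149 cm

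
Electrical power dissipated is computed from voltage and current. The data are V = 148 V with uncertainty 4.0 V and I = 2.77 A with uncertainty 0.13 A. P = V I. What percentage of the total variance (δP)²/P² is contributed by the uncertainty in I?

(δP/P)² = (1·δV/V)² + (1·δI/I)²
  V term: (1×0.0270)² = 0.000730
  I term: (1×0.0469)² = 0.00220
Total = 0.00293. Share from I = 0.00220/0.00293 = 0.751.

75.1%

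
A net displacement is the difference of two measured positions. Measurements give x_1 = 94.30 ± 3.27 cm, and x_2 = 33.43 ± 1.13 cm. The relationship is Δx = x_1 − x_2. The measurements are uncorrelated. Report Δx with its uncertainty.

60.87 ± 3.46 cm

Absolute uncertainties add in quadrature for a linear combination:
  (δx_1)² = 10.7;  (δx_2)² = 1.28
δΔx = √(12.0) = 3.46 cm
Δx = 60.87 cm.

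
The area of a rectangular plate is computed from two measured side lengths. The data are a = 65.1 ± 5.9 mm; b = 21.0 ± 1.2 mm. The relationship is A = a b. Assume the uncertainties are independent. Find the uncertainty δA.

A is a product of powers, so relative uncertainties combine in quadrature:
  (1·δa/a)² = (1×0.0906)² = 0.00821;  (1·δb/b)² = (1×0.0571)² = 0.00327
δA/A = √(0.0115) = 0.107
A = 1370 mm^2, so δA = 0.107 × 1370 = 146 mm^2.

146 mm^2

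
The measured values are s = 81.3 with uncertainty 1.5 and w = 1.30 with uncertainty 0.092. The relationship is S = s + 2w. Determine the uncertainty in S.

For a sum/difference, combine absolute errors in quadrature:
  (δs)² = 2.25;  (2·δw)² = 0.0339
δS = √(2.28) = 1.51

1.51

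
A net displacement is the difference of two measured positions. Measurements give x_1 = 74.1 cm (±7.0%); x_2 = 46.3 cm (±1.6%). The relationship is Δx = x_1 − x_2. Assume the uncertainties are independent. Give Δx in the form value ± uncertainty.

Each term contributes (cᵢ δxᵢ)² to (δΔx)²:
  (δx_1)² = 26.9;  (δx_2)² = 0.549
δΔx = √(27.5) = 5.24 cm
Δx = 27.8 cm.

27.8 ± 5.24 cm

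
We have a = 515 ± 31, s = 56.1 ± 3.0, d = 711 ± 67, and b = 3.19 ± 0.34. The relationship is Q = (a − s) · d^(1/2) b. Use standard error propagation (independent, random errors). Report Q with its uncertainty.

Let u = a − s = 459. δu = √(δa² + δs²) = √(961 + 9.00) = 31.1, so δu/u = 0.0679.
Q is then a monomial in u, d, b:
δQ/Q = √((δu/u)² + (½·δd/d)² + (1·δb/b)²) = √(0.00461 + 0.00222 + 0.0114) = 0.135
Q = 39000, so δQ = 0.135 × 39000 = 5260.

39000 ± 5260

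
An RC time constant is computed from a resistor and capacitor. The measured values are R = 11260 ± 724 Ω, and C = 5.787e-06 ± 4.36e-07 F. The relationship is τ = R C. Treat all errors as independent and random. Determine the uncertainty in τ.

Products/powers → add relative errors in quadrature, weighted by exponent:
  (1·δR/R)² = (1×0.0643)² = 0.00413;  (1·δC/C)² = (1×0.0753)² = 0.00568
δτ/τ = √(0.00981) = 0.0990
τ = 0.06516 s, so δτ = 0.0990 × 0.06516 = 0.00645 s.

0.00645 s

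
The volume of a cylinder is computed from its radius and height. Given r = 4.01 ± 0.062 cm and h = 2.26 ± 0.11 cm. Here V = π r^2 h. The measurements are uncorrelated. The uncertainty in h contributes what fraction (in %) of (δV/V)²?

(δV/V)² = (2·δr/r)² + (1·δh/h)²
  r term: (2×0.0155)² = 0.000956
  h term: (1×0.0487)² = 0.00237
Total = 0.00333. Share from h = 0.00237/0.00333 = 0.712.

71.2%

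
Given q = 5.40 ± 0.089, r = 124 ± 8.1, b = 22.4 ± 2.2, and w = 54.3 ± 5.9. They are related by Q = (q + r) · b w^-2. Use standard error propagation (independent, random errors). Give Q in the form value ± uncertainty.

Let u = q + r = 129. δu = √(δq² + δr²) = √(0.00792 + 65.6) = 8.10, so δu/u = 0.0626.
Q is then a monomial in u, b, w:
δQ/Q = √((δu/u)² + (1·δb/b)² + (-2·δw/w)²) = √(0.00392 + 0.00965 + 0.0472) = 0.247
Q = 0.983, so δQ = 0.247 × 0.983 = 0.242.

0.983 ± 0.242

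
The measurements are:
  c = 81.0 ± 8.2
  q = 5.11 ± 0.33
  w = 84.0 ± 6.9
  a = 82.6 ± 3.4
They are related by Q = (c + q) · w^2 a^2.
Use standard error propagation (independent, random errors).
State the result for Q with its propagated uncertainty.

Let u = c + q = 86.1. δu = √(δc² + δq²) = √(67.2 + 0.109) = 8.21, so δu/u = 0.0953.
Q is then a monomial in u, w, a:
δQ/Q = √((δu/u)² + (2·δw/w)² + (2·δa/a)²) = √(0.00908 + 0.0270 + 0.00678) = 0.207
Q = 4.15e+09, so δQ = 0.207 × 4.15e+09 = 8.58e+08.

(4.15 ± 0.858) × 10^9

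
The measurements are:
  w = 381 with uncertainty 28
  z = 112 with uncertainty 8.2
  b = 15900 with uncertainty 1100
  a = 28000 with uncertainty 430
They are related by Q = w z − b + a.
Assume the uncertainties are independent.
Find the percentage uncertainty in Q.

8.36%

Let p = w·z = 42700. δp/p = √((1·δw/w)² + (1·δz/z)²) = √(0.00540 + 0.00536) = 0.104, so δp = 4430.
Q = p − b + a: δQ = √(δp² + δb² + δa²) = √(1.96e+07 + 1.21e+06 + 1.85e+05) = 4580
Q = 54800, so δQ/Q = 4580/54800 = 0.0836.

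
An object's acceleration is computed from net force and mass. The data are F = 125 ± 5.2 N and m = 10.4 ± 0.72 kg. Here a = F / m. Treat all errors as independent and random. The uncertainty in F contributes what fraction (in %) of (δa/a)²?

26.5%

(δa/a)² = (1·δF/F)² + (-1·δm/m)²
  F term: (1×0.0416)² = 0.00173
  m term: (-1×0.0692)² = 0.00479
Total = 0.00652. Share from F = 0.00173/0.00652 = 0.265.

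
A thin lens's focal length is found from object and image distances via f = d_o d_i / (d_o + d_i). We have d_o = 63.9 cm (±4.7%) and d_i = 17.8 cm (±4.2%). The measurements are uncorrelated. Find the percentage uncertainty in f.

∂f/∂d_o = (d_i/(d_o+d_i))² = 0.0475;  ∂f/∂d_i = (d_o/(d_o+d_i))² = 0.612
δf = √((∂f/∂d_o · δd_o)² + (∂f/∂d_i · δd_i)²) = √(0.0203 + 0.209) = 0.479 cm
f = 13.9 cm, so δf/f = 0.479/13.9 = 0.0344.

3.44%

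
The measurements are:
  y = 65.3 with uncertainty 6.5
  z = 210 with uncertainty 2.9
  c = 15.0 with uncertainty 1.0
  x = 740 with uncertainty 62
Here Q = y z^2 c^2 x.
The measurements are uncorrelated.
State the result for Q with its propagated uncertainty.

(4.79 ± 0.903) × 10^11

Each factor contributes (exponent × relative error)² to (δQ/Q)²:
  (1·δy/y)² = (1×0.0995)² = 0.00991;  (2·δz/z)² = (2×0.0138)² = 0.000763;  (2·δc/c)² = (2×0.0667)² = 0.0178;  (1·δx/x)² = (1×0.0838)² = 0.00702
δQ/Q = √(0.0355) = 0.188
Q = 4.79e+11, so δQ = 0.188 × 4.79e+11 = 9.03e+10.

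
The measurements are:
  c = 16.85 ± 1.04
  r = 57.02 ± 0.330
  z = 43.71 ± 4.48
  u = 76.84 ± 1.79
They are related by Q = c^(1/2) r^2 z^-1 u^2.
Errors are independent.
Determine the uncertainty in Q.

Since Q is a product/quotient, work with relative uncertainties:
  (½·δc/c)² = (0.5×0.0617)² = 0.000952;  (2·δr/r)² = (2×0.00579)² = 0.000134;  (-1·δz/z)² = (-1×0.102)² = 0.0105;  (2·δu/u)² = (2×0.0233)² = 0.00217
δQ/Q = √(0.0138) = 0.117
Q = 1.803e+06, so δQ = 0.117 × 1.803e+06 = 2.11e+05.

2.11e+05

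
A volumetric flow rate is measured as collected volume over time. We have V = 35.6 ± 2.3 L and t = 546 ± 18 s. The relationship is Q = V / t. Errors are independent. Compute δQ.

0.00473 L/s

Since Q is a product/quotient, work with relative uncertainties:
  (1·δV/V)² = (1×0.0646)² = 0.00417;  (-1·δt/t)² = (-1×0.0330)² = 0.00109
δQ/Q = √(0.00526) = 0.0725
Q = 0.0652 L/s, so δQ = 0.0725 × 0.0652 = 0.00473 L/s.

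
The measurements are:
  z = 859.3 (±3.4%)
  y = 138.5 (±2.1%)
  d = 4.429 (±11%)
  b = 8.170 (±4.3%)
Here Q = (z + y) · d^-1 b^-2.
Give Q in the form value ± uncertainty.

3.375 ± 0.482

Let u = z + y = 997.8. δu = √(δz² + δy²) = √(854 + 8.46) = 29.4, so δu/u = 0.0294.
Q is then a monomial in u, d, b:
δQ/Q = √((δu/u)² + (-1·δd/d)² + (-2·δb/b)²) = √(0.000866 + 0.0121 + 0.00740) = 0.143
Q = 3.375, so δQ = 0.143 × 3.375 = 0.482.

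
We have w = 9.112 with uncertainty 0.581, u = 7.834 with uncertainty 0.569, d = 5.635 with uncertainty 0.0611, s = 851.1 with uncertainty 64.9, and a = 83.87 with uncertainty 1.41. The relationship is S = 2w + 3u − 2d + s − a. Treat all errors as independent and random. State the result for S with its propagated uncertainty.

Each term contributes (cᵢ δxᵢ)² to (δS)²:
  (2·δw)² = 1.35;  (3·δu)² = 2.91;  (2·δd)² = 0.0149;  (δs)² = 4210;  (δa)² = 1.99
δS = √(4220) = 64.9
S = 797.7.

797.7 ± 64.9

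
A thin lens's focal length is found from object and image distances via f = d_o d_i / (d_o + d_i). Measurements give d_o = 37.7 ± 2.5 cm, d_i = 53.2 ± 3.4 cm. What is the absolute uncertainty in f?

1.04 cm

∂f/∂d_o = (d_i/(d_o+d_i))² = 0.343;  ∂f/∂d_i = (d_o/(d_o+d_i))² = 0.172
δf = √((∂f/∂d_o · δd_o)² + (∂f/∂d_i · δd_i)²) = √(0.733 + 0.342) = 1.04 cm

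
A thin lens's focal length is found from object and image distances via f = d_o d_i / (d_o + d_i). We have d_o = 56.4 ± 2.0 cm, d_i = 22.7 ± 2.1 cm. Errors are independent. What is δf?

∂f/∂d_o = (d_i/(d_o+d_i))² = 0.0824;  ∂f/∂d_i = (d_o/(d_o+d_i))² = 0.508
δf = √((∂f/∂d_o · δd_o)² + (∂f/∂d_i · δd_i)²) = √(0.0271 + 1.14) = 1.08 cm

1.08 cm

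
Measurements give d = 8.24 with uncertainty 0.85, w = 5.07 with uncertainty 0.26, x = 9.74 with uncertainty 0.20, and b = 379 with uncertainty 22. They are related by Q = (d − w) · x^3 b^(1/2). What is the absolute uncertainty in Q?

16500

Let u = d − w = 3.17. δu = √(δd² + δw²) = √(0.722 + 0.0676) = 0.889, so δu/u = 0.280.
Q is then a monomial in u, x, b:
δQ/Q = √((δu/u)² + (3·δx/x)² + (½·δb/b)²) = √(0.0786 + 0.00379 + 0.000842) = 0.289
Q = 57000, so δQ = 0.289 × 57000 = 16500.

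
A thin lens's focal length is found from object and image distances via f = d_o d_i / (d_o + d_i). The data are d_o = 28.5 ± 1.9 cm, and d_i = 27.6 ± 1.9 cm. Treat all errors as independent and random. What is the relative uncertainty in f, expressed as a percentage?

4.79%

∂f/∂d_o = (d_i/(d_o+d_i))² = 0.242;  ∂f/∂d_i = (d_o/(d_o+d_i))² = 0.258
δf = √((∂f/∂d_o · δd_o)² + (∂f/∂d_i · δd_i)²) = √(0.211 + 0.240) = 0.672 cm
f = 14.0 cm, so δf/f = 0.672/14.0 = 0.0479.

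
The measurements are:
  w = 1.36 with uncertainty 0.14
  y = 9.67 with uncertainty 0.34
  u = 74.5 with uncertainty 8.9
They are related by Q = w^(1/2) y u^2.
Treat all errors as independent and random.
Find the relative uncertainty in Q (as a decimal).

0.247

Q is a product of powers, so relative uncertainties combine in quadrature:
  (½·δw/w)² = (0.5×0.103)² = 0.00265;  (1·δy/y)² = (1×0.0352)² = 0.00124;  (2·δu/u)² = (2×0.119)² = 0.0571
δQ/Q = √(0.0610) = 0.247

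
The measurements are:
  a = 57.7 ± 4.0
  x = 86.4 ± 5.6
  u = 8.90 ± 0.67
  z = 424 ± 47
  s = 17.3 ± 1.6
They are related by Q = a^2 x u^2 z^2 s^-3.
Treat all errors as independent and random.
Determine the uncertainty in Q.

3.28e+08

Each factor contributes (exponent × relative error)² to (δQ/Q)²:
  (2·δa/a)² = (2×0.0693)² = 0.0192;  (1·δx/x)² = (1×0.0648)² = 0.00420;  (2·δu/u)² = (2×0.0753)² = 0.0227;  (2·δz/z)² = (2×0.111)² = 0.0492;  (-3·δs/s)² = (-3×0.0925)² = 0.0770
δQ/Q = √(0.172) = 0.415
Q = 7.91e+08, so δQ = 0.415 × 7.91e+08 = 3.28e+08.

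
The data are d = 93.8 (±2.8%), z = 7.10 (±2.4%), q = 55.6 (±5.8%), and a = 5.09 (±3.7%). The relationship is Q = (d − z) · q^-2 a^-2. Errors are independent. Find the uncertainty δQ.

0.000153

Let u = d − z = 86.7. δu = √(δd² + δz²) = √(6.90 + 0.0290) = 2.63, so δu/u = 0.0304.
Q is then a monomial in u, q, a:
δQ/Q = √((δu/u)² + (-2·δq/q)² + (-2·δa/a)²) = √(0.000922 + 0.0135 + 0.00548) = 0.141
Q = 0.00108, so δQ = 0.141 × 0.00108 = 0.000153.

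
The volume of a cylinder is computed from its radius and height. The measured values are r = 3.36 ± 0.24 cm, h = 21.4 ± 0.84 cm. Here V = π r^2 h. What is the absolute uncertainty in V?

112 cm^3

Since V is a product/quotient, work with relative uncertainties:
  (2·δr/r)² = (2×0.0714)² = 0.0204;  (1·δh/h)² = (1×0.0393)² = 0.00154
δV/V = √(0.0219) = 0.148
V = 759 cm^3, so δV = 0.148 × 759 = 112 cm^3.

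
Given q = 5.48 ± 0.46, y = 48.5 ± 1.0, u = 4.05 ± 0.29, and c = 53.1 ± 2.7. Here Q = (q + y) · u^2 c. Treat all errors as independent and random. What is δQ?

Let w = q + y = 54.0. δw = √(δq² + δy²) = √(0.212 + 1.00) = 1.10, so δw/w = 0.0204.
Q is then a monomial in w, u, c:
δQ/Q = √((δw/w)² + (2·δu/u)² + (1·δc/c)²) = √(0.000416 + 0.0205 + 0.00259) = 0.153
Q = 47000, so δQ = 0.153 × 47000 = 7210.

7210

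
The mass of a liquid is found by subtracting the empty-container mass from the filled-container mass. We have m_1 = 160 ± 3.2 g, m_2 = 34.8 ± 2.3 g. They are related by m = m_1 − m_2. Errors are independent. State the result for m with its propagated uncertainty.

125 ± 3.94 g

For a sum/difference, combine absolute errors in quadrature:
  (δm_1)² = 10.2;  (δm_2)² = 5.29
δm = √(15.5) = 3.94 g
m = 125 g.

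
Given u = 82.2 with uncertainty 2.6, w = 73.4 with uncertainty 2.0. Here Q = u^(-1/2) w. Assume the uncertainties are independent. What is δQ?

0.255

Each factor contributes (exponent × relative error)² to (δQ/Q)²:
  (−½·δu/u)² = (-0.5×0.0316)² = 0.000250;  (1·δw/w)² = (1×0.0272)² = 0.000742
δQ/Q = √(0.000993) = 0.0315
Q = 8.10, so δQ = 0.0315 × 8.10 = 0.255.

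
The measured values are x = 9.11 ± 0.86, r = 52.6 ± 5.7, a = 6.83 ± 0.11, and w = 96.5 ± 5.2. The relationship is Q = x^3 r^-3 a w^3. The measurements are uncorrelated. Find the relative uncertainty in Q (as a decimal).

Relative error in a monomial: (δQ/Q)² = Σ (nᵢ · δxᵢ/xᵢ)².
  (3·δx/x)² = (3×0.0944)² = 0.0802;  (-3·δr/r)² = (-3×0.108)² = 0.106;  (1·δa/a)² = (1×0.0161)² = 0.000259;  (3·δw/w)² = (3×0.0539)² = 0.0261
δQ/Q = √(0.212) = 0.461

0.461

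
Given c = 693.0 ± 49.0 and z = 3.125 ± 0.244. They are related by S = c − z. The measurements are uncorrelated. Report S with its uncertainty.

689.9 ± 49.0

For a sum/difference, combine absolute errors in quadrature:
  (δc)² = 2400;  (δz)² = 0.0595
δS = √(2400) = 49.0
S = 689.9.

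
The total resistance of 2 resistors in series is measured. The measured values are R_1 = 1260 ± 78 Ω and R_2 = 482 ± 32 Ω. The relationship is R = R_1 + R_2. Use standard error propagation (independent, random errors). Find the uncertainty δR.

Sums and differences: (δR)² = Σ (cᵢ δxᵢ)².
  (δR_1)² = 6080;  (δR_2)² = 1020
δR = √(7110) = 84.3 Ω

84.3 Ω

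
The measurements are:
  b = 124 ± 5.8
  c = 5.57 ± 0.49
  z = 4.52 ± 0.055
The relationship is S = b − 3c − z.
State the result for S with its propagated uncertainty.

Sums and differences: (δS)² = Σ (cᵢ δxᵢ)².
  (δb)² = 33.6;  (3·δc)² = 2.16;  (δz)² = 0.00302
δS = √(35.8) = 5.98
S = 103.

103 ± 5.98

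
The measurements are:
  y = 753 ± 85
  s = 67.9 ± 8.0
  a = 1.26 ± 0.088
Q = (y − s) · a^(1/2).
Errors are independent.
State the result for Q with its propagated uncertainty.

769 ± 99.5

Let u = y − s = 685. δu = √(δy² + δs²) = √(7220 + 64.0) = 85.4, so δu/u = 0.125.
Q is then a monomial in u, a:
δQ/Q = √((δu/u)² + (½·δa/a)²) = √(0.0155 + 0.00122) = 0.129
Q = 769, so δQ = 0.129 × 769 = 99.5.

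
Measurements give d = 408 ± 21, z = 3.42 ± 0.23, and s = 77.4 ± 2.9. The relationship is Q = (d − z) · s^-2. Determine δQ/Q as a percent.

Let u = d − z = 405. δu = √(δd² + δz²) = √(441 + 0.0529) = 21.0, so δu/u = 0.0519.
Q is then a monomial in u, s:
δQ/Q = √((δu/u)² + (-2·δs/s)²) = √(0.00269 + 0.00562) = 0.0912

9.12%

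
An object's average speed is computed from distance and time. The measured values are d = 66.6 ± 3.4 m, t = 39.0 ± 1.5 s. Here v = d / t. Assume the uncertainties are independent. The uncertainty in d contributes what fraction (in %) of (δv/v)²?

63.8%

(δv/v)² = (1·δd/d)² + (-1·δt/t)²
  d term: (1×0.0511)² = 0.00261
  t term: (-1×0.0385)² = 0.00148
Total = 0.00409. Share from d = 0.00261/0.00409 = 0.638.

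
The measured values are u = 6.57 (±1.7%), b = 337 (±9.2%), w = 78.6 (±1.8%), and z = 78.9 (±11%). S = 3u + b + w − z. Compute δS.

32.2

Absolute uncertainties add in quadrature for a linear combination:
  (3·δu)² = 0.112;  (δb)² = 961;  (δw)² = 2.00;  (δz)² = 75.3
δS = √(1040) = 32.2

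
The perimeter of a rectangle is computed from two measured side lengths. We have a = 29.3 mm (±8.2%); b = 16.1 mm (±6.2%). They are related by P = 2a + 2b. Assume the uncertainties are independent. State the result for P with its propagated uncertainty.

90.8 ± 5.20 mm

Sums and differences: (δP)² = Σ (cᵢ δxᵢ)².
  (2·δa)² = 23.1;  (2·δb)² = 3.99
δP = √(27.1) = 5.20 mm
P = 90.8 mm.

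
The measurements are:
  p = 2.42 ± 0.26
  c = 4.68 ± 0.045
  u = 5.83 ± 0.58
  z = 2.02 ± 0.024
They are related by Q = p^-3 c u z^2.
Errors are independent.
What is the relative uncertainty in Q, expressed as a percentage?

Q is a product of powers, so relative uncertainties combine in quadrature:
  (-3·δp/p)² = (-3×0.107)² = 0.104;  (1·δc/c)² = (1×0.00962)² = 9.25e-05;  (1·δu/u)² = (1×0.0995)² = 0.00990;  (2·δz/z)² = (2×0.0119)² = 0.000565
δQ/Q = √(0.114) = 0.338

33.8%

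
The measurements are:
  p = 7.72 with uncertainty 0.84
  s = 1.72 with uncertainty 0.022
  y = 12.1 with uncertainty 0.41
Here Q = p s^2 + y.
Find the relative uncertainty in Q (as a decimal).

0.0740

Let w = p·s^2 = 22.8. δw/w = √((1·δp/p)² + (2·δs/s)²) = √(0.0118 + 0.000654) = 0.112, so δw = 2.55.
Q = w + y: δQ = √(δw² + δy²) = √(6.52 + 0.168) = 2.59
Q = 34.9, so δQ/Q = 2.59/34.9 = 0.0740.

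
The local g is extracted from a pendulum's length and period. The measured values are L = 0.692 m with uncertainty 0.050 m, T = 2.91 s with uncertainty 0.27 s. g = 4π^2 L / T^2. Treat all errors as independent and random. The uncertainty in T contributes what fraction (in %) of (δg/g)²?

(δg/g)² = (1·δL/L)² + (-2·δT/T)²
  L term: (1×0.0723)² = 0.00522
  T term: (-2×0.0928)² = 0.0344
Total = 0.0397. Share from T = 0.0344/0.0397 = 0.868.

86.8%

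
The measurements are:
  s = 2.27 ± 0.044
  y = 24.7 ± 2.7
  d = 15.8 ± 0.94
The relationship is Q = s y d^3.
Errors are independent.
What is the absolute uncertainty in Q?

46500

For a monomial Q ∝ s, y, d^3, fractional errors add in quadrature:
  (1·δs/s)² = (1×0.0194)² = 0.000376;  (1·δy/y)² = (1×0.109)² = 0.0119;  (3·δd/d)² = (3×0.0595)² = 0.0319
δQ/Q = √(0.0442) = 0.210
Q = 2.21e+05, so δQ = 0.210 × 2.21e+05 = 46500.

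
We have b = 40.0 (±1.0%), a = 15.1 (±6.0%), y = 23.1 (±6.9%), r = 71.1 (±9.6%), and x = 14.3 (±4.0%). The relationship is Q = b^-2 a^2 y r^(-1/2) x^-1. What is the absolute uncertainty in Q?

0.00418

Each factor contributes (exponent × relative error)² to (δQ/Q)²:
  (-2·δb/b)² = (-2×0.0100)² = 0.000400;  (2·δa/a)² = (2×0.0600)² = 0.0144;  (1·δy/y)² = (1×0.0690)² = 0.00476;  (−½·δr/r)² = (-0.5×0.0960)² = 0.00230;  (-1·δx/x)² = (-1×0.0400)² = 0.00160
δQ/Q = √(0.0235) = 0.153
Q = 0.0273, so δQ = 0.153 × 0.0273 = 0.00418.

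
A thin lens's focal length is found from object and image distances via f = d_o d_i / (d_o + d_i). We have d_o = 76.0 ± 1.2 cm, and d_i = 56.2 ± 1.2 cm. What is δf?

0.452 cm

∂f/∂d_o = (d_i/(d_o+d_i))² = 0.181;  ∂f/∂d_i = (d_o/(d_o+d_i))² = 0.330
δf = √((∂f/∂d_o · δd_o)² + (∂f/∂d_i · δd_i)²) = √(0.0470 + 0.157) = 0.452 cm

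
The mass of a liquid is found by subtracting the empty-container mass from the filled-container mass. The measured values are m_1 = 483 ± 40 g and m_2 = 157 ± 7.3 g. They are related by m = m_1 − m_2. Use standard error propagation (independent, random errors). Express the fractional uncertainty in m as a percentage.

12.5%

Each term contributes (cᵢ δxᵢ)² to (δm)²:
  (δm_1)² = 1600;  (δm_2)² = 53.3
δm = √(1650) = 40.7 g
m = 326 g, so δm/m = 40.7/326 = 0.125.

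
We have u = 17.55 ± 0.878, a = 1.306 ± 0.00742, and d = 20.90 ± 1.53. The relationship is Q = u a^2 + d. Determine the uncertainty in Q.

Let p = u·a^2 = 29.93. δp/p = √((1·δu/u)² + (2·δa/a)²) = √(0.00250 + 0.000129) = 0.0513, so δp = 1.54.
Q = p + d: δQ = √(δp² + δd²) = √(2.36 + 2.34) = 2.17

2.17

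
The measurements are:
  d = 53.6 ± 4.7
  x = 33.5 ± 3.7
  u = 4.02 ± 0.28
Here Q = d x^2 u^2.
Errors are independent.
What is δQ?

Relative error in a monomial: (δQ/Q)² = Σ (nᵢ · δxᵢ/xᵢ)².
  (1·δd/d)² = (1×0.0877)² = 0.00769;  (2·δx/x)² = (2×0.110)² = 0.0488;  (2·δu/u)² = (2×0.0697)² = 0.0194
δQ/Q = √(0.0759) = 0.275
Q = 9.72e+05, so δQ = 0.275 × 9.72e+05 = 2.68e+05.

2.68e+05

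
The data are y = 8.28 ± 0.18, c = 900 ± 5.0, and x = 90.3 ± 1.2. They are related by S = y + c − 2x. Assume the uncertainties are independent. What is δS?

Each term contributes (cᵢ δxᵢ)² to (δS)²:
  (δy)² = 0.0324;  (δc)² = 25.0;  (2·δx)² = 5.76
δS = √(30.8) = 5.55

5.55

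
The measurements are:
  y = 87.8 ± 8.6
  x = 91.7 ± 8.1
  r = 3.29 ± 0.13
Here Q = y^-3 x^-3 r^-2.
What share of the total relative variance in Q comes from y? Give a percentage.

53.0%

(δQ/Q)² = (-3·δy/y)² + (-3·δx/x)² + (-2·δr/r)²
  y term: (-3×0.0979)² = 0.0863
  x term: (-3×0.0883)² = 0.0702
  r term: (-2×0.0395)² = 0.00625
Total = 0.163. Share from y = 0.0863/0.163 = 0.530.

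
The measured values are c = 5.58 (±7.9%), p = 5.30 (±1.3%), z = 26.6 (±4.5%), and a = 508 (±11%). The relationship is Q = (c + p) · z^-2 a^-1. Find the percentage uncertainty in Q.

Let u = c + p = 10.9. δu = √(δc² + δp²) = √(0.194 + 0.00475) = 0.446, so δu/u = 0.0410.
Q is then a monomial in u, z, a:
δQ/Q = √((δu/u)² + (-2·δz/z)² + (-1·δa/a)²) = √(0.00168 + 0.00810 + 0.0121) = 0.148

14.8%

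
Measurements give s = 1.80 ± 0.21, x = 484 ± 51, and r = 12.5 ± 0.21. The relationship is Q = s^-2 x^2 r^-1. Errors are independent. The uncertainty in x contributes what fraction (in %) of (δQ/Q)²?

(δQ/Q)² = (-2·δs/s)² + (2·δx/x)² + (-1·δr/r)²
  s term: (-2×0.117)² = 0.0544
  x term: (2×0.105)² = 0.0444
  r term: (-1×0.0168)² = 0.000282
Total = 0.0991. Share from x = 0.0444/0.0991 = 0.448.

44.8%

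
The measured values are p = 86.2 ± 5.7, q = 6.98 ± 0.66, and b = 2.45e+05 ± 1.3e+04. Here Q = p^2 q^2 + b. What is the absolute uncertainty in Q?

Let w = p^2·q^2 = 3.62e+05. δw/w = √((2·δp/p)² + (2·δq/q)²) = √(0.0175 + 0.0358) = 0.231, so δw = 83500.
Q = w + b: δQ = √(δw² + δb²) = √(6.98e+09 + 1.69e+08) = 84500

84500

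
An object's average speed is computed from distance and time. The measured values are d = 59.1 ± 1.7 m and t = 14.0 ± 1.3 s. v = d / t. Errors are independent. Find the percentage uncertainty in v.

Since v is a product/quotient, work with relative uncertainties:
  (1·δd/d)² = (1×0.0288)² = 0.000827;  (-1·δt/t)² = (-1×0.0929)² = 0.00862
δv/v = √(0.00945) = 0.0972

9.72%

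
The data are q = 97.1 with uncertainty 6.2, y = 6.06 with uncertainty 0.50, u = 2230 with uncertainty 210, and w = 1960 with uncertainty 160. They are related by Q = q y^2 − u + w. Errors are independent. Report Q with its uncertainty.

Let p = q·y^2 = 3570. δp/p = √((1·δq/q)² + (2·δy/y)²) = √(0.00408 + 0.0272) = 0.177, so δp = 631.
Q = p − u + w: δQ = √(δp² + δu² + δw²) = √(3.98e+05 + 44100 + 25600) = 684
Q = 3300.

3300 ± 684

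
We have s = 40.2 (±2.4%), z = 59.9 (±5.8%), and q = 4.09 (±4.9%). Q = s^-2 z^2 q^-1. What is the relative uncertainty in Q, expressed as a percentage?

Q is a product of powers, so relative uncertainties combine in quadrature:
  (-2·δs/s)² = (-2×0.0240)² = 0.00230;  (2·δz/z)² = (2×0.0580)² = 0.0135;  (-1·δq/q)² = (-1×0.0490)² = 0.00240
δQ/Q = √(0.0182) = 0.135

13.5%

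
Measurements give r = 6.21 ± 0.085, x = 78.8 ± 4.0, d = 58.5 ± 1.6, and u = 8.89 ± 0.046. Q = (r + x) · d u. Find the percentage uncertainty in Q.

5.47%

Let w = r + x = 85.0. δw = √(δr² + δx²) = √(0.00723 + 16.0) = 4.00, so δw/w = 0.0471.
Q is then a monomial in w, d, u:
δQ/Q = √((δw/w)² + (1·δd/d)² + (1·δu/u)²) = √(0.00222 + 0.000748 + 2.68e-05) = 0.0547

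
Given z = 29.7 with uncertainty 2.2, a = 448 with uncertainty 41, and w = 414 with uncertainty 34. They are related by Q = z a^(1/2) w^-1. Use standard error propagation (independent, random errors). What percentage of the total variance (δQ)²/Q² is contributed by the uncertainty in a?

(δQ/Q)² = (1·δz/z)² + (½·δa/a)² + (-1·δw/w)²
  z term: (1×0.0741)² = 0.00549
  a term: (0.5×0.0915)² = 0.00209
  w term: (-1×0.0821)² = 0.00674
Total = 0.0143. Share from a = 0.00209/0.0143 = 0.146.

14.6%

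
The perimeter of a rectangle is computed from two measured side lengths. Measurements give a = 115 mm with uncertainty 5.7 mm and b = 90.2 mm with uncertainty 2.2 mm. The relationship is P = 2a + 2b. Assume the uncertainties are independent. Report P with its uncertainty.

Sums and differences: (δP)² = Σ (cᵢ δxᵢ)².
  (2·δa)² = 130;  (2·δb)² = 19.4
δP = √(149) = 12.2 mm
P = 410 mm.

410 ± 12.2 mm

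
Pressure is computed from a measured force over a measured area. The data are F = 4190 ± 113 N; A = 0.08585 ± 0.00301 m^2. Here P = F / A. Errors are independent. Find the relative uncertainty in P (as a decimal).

0.0442

Since P is a product/quotient, work with relative uncertainties:
  (1·δF/F)² = (1×0.0270)² = 0.000727;  (-1·δA/A)² = (-1×0.0351)² = 0.00123
δP/P = √(0.00196) = 0.0442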